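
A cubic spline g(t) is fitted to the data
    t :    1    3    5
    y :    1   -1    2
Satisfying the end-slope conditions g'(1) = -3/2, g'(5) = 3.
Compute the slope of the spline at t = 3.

Write M_i for g''(x_i). With h_i = 2, 2 and divided differences Δ_i = -1, 3/2, the continuity of g' gives the tridiagonal system
  2·M_0 + 8·M_1 + 2·M_2 = 6(Δ_1 - Δ_0) = 15
Clamped end conditions give two more equations: 2h_0·M_0 + h_0·M_1 = 6(Δ_0 - g'(1)) = 3 and h_1·M_1 + 2h_1·M_2 = 6(g'(5) - Δ_1) = 9.
Hence M_0 = 0, M_1 = 3/2, M_2 = 3/2.
On [3, 5], g'(t) = b_1 + 2c_1·(t - 3) + 3d_1·(t - 3)² with b_1 = Δ_1 - h_1(2M_1 + M_2)/6 = 0, c_1 = M_1/2 = 3/4, d_1 = (M_2 - M_1)/(6h_1) = 0. So g'(3) = 0.

0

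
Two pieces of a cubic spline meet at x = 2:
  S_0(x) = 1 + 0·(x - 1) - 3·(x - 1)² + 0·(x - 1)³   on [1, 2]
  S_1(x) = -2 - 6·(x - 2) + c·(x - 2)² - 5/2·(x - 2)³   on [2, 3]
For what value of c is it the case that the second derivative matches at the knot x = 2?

S_0''(x) = -6 + 0·(x - 1), so S_0''(2) = -6. On the right, S_1''(2) = 2c, so c = -3.

-3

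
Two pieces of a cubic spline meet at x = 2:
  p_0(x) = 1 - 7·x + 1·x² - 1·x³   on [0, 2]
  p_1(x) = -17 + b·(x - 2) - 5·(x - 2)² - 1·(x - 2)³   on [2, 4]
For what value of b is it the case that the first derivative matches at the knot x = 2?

-15

p_0'(x) = -7 + 2·x - 3·x², so p_0'(2) = -15. On the right, p_1'(2) = b, so b = -15.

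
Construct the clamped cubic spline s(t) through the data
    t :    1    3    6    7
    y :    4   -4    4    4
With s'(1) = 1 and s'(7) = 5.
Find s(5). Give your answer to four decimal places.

1.7094

Let M_i = s''(x_i). Step sizes h_i = 2, 3, 1; slopes of the chords Δ_i = (y_(i+1) - y_i)/h_i = -4, 8/3, 0.
  2·M_0 + 10·M_1 + 3·M_2 = 6(Δ_1 - Δ_0) = 40
  3·M_1 + 8·M_2 + 1·M_3 = 6(Δ_2 - Δ_1) = -16
Clamped end conditions give two more equations: 2h_0·M_0 + h_0·M_1 = 6(Δ_0 - s'(1)) = -30 and h_2·M_2 + 2h_2·M_3 = 6(s'(7) - Δ_2) = 30.
Solving the tridiagonal system: M_0 = -461/39, M_1 = 337/39, M_2 = -296/39, M_3 = 733/39.
On [3, 6], s(t) = -4 - 85/39·(t - 3) + 337/78·(t - 3)² - 211/234·(t - 3)³.
With (t - 3) = 2: s(5) = 200/117.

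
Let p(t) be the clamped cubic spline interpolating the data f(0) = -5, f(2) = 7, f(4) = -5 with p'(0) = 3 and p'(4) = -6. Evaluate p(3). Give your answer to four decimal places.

Put M_i = p'' at the i-th knot. Here h = (2, 2) and Δ = (6, -6), so the interior equations h_(i-1)·M_(i-1) + 2(h_(i-1)+h_i)·M_i + h_i·M_(i+1) = 6(Δ_i − Δ_(i-1)) read
  2·M_0 + 8·M_1 + 2·M_2 = 6(Δ_1 - Δ_0) = -72
Clamped end conditions give two more equations: 2h_0·M_0 + h_0·M_1 = 6(Δ_0 - p'(0)) = 18 and h_1·M_1 + 2h_1·M_2 = 6(p'(4) - Δ_1) = 0.
Forward elimination and back-substitution give M_0 = 45/4, M_1 = -27/2, M_2 = 27/4.
On [2, 4], p(t) = 7 + 3/4·(t - 2) - 27/4·(t - 2)² + 27/16·(t - 2)³.
With (t - 2) = 1: p(3) = 43/16.

2.6875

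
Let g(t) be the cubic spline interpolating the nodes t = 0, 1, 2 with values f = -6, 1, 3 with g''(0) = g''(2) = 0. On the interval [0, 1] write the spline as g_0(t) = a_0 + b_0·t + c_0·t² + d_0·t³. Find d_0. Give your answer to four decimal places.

-1.2500

Write M_i for g''(x_i). With h_i = 1, 1 and divided differences Δ_i = 7, 2, the continuity of g' gives the tridiagonal system
  1·M_0 + 4·M_1 + 1·M_2 = 6(Δ_1 - Δ_0) = -30
Natural end conditions: M_0 = M_2 = 0.
Solving the tridiagonal system: M_0 = 0, M_1 = -15/2, M_2 = 0.
On [0, 1], with g_0(t) = a_0 + b_0·t + c_0·t² + d_0·t³: c_0 = M_0/2 = 0, d_0 = (M_1 - M_0)/(6h_0) = -5/4, b_0 = Δ_0 - h_0(2M_0 + M_1)/6 = 33/4.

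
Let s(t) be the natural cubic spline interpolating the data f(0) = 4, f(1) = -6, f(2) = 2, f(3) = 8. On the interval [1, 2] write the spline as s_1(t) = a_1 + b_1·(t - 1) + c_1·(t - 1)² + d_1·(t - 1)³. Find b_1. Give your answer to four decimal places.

-0.1333

Let m_i = s''(x_i). Step sizes h_i = 1, 1, 1; slopes of the chords Δ_i = (y_(i+1) - y_i)/h_i = -10, 8, 6.
  1·m_0 + 4·m_1 + 1·m_2 = 6(Δ_1 - Δ_0) = 108
  1·m_1 + 4·m_2 + 1·m_3 = 6(Δ_2 - Δ_1) = -12
Natural end conditions: m_0 = m_3 = 0.
Hence m_0 = 0, m_1 = 148/5, m_2 = -52/5, m_3 = 0.
On [1, 2], with s_1(t) = a_1 + b_1·(t - 1) + c_1·(t - 1)² + d_1·(t - 1)³: c_1 = m_1/2 = 74/5, d_1 = (m_2 - m_1)/(6h_1) = -20/3, b_1 = Δ_1 - h_1(2m_1 + m_2)/6 = -2/15.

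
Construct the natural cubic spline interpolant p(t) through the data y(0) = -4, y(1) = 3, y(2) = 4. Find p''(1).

-9

Put M_i = p'' at the i-th knot. Here h = (1, 1) and Δ = (7, 1), so the interior equations h_(i-1)·M_(i-1) + 2(h_(i-1)+h_i)·M_i + h_i·M_(i+1) = 6(Δ_i − Δ_(i-1)) read
  1·M_0 + 4·M_1 + 1·M_2 = 6(Δ_1 - Δ_0) = -36
Natural end conditions: M_0 = M_2 = 0.
Solving: M_0 = 0, M_1 = -9, M_2 = 0.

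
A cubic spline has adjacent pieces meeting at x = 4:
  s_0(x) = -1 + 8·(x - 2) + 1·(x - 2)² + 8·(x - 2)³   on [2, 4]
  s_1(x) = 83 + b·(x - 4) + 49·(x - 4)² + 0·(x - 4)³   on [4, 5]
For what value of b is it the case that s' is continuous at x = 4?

108

s_0'(x) = 8 + 2·(x - 2) + 24·(x - 2)², so s_0'(4) = 108. On the right, s_1'(4) = b, so b = 108.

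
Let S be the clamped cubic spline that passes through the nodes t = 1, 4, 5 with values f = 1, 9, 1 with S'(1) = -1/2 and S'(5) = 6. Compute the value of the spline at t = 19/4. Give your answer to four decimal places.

0.9287

Write m_i for S''(x_i). With h_i = 3, 1 and divided differences Δ_i = 8/3, -8, the continuity of S' gives the tridiagonal system
  3·m_0 + 8·m_1 + 1·m_2 = 6(Δ_1 - Δ_0) = -64
Clamped end conditions give two more equations: 2h_0·m_0 + h_0·m_1 = 6(Δ_0 - S'(1)) = 19 and h_1·m_1 + 2h_1·m_2 = 6(S'(5) - Δ_1) = 84.
Hence m_0 = 307/24, m_1 = -77/4, m_2 = 413/8.
On [4, 5], S(t) = 9 - 163/16·(t - 4) - 77/8·(t - 4)² + 189/16·(t - 4)³.
With (t - 4) = 3/4: S(19/4) = 951/1024.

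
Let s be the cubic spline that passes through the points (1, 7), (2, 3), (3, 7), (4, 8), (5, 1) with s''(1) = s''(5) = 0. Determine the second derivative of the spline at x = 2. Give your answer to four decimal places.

Write M_i for s''(x_i). With h_i = 1, 1, 1, 1 and divided differences Δ_i = -4, 4, 1, -7, the continuity of s' gives the tridiagonal system
  1·M_0 + 4·M_1 + 1·M_2 = 6(Δ_1 - Δ_0) = 48
  1·M_1 + 4·M_2 + 1·M_3 = 6(Δ_2 - Δ_1) = -18
  1·M_2 + 4·M_3 + 1·M_4 = 6(Δ_3 - Δ_2) = -48
Natural end conditions: M_0 = M_4 = 0.
Solving: M_0 = 0, M_1 = 93/7, M_2 = -36/7, M_3 = -75/7, M_4 = 0.

13.2857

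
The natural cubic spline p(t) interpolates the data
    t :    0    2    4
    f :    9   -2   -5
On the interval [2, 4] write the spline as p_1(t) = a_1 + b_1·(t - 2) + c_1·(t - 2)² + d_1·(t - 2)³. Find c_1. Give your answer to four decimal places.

Write M_i for p''(x_i). With h_i = 2, 2 and divided differences Δ_i = -11/2, -3/2, the continuity of p' gives the tridiagonal system
  2·M_0 + 8·M_1 + 2·M_2 = 6(Δ_1 - Δ_0) = 24
Natural end conditions: M_0 = M_2 = 0.
Solving: M_0 = 0, M_1 = 3, M_2 = 0.
On [2, 4], with p_1(t) = a_1 + b_1·(t - 2) + c_1·(t - 2)² + d_1·(t - 2)³: c_1 = M_1/2 = 3/2, d_1 = (M_2 - M_1)/(6h_1) = -1/4, b_1 = Δ_1 - h_1(2M_1 + M_2)/6 = -7/2.

1.5000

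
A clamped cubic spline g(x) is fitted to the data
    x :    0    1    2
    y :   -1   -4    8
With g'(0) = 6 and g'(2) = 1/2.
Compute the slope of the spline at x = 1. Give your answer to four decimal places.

Write M_i for g''(x_i). With h_i = 1, 1 and divided differences Δ_i = -3, 12, the continuity of g' gives the tridiagonal system
  1·M_0 + 4·M_1 + 1·M_2 = 6(Δ_1 - Δ_0) = 90
Clamped end conditions give two more equations: 2h_0·M_0 + h_0·M_1 = 6(Δ_0 - g'(0)) = -54 and h_1·M_1 + 2h_1·M_2 = 6(g'(2) - Δ_1) = -69.
Forward elimination and back-substitution give M_0 = -209/4, M_1 = 101/2, M_2 = -239/4.
On [1, 2], g'(x) = b_1 + 2c_1·(x - 1) + 3d_1·(x - 1)² with b_1 = Δ_1 - h_1(2M_1 + M_2)/6 = 41/8, c_1 = M_1/2 = 101/4, d_1 = (M_2 - M_1)/(6h_1) = -147/8. So g'(1) = 41/8.

5.1250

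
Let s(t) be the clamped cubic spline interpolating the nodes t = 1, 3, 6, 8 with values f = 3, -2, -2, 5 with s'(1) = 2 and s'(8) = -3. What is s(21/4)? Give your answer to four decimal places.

Let m_i = s''(x_i). Step sizes h_i = 2, 3, 2; slopes of the chords Δ_i = (y_(i+1) - y_i)/h_i = -5/2, 0, 7/2.
  2·m_0 + 10·m_1 + 3·m_2 = 6(Δ_1 - Δ_0) = 15
  3·m_1 + 10·m_2 + 2·m_3 = 6(Δ_2 - Δ_1) = 21
Clamped end conditions give two more equations: 2h_0·m_0 + h_0·m_1 = 6(Δ_0 - s'(1)) = -27 and h_2·m_2 + 2h_2·m_3 = 6(s'(8) - Δ_2) = -39.
Forward elimination and back-substitution give m_0 = -123/16, m_1 = 15/8, m_2 = 31/8, m_3 = -187/16.
On [3, 6], s(t) = -2 - 61/16·(t - 3) + 15/16·(t - 3)² + 1/9·(t - 3)³.
With (t - 3) = 9/4: s(21/4) = -1169/256.

-4.5664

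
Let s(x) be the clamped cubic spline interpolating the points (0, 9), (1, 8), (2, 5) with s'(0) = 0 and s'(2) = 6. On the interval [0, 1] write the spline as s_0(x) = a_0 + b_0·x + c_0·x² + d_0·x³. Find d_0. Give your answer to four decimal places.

-2.5000

Write M_i for s''(x_i). With h_i = 1, 1 and divided differences Δ_i = -1, -3, the continuity of s' gives the tridiagonal system
  1·M_0 + 4·M_1 + 1·M_2 = 6(Δ_1 - Δ_0) = -12
Clamped end conditions give two more equations: 2h_0·M_0 + h_0·M_1 = 6(Δ_0 - s'(0)) = -6 and h_1·M_1 + 2h_1·M_2 = 6(s'(2) - Δ_1) = 54.
Solving the tridiagonal system: M_0 = 3, M_1 = -12, M_2 = 33.
On [0, 1], with s_0(x) = a_0 + b_0·x + c_0·x² + d_0·x³: c_0 = M_0/2 = 3/2, d_0 = (M_1 - M_0)/(6h_0) = -5/2, b_0 = Δ_0 - h_0(2M_0 + M_1)/6 = 0.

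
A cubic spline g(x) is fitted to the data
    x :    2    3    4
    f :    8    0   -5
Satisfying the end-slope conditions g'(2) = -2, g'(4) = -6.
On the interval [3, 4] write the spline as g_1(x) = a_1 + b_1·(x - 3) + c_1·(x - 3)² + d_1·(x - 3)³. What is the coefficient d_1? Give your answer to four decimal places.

Put m_i = g'' at the i-th knot. Here h = (1, 1) and Δ = (-8, -5), so the interior equations h_(i-1)·m_(i-1) + 2(h_(i-1)+h_i)·m_i + h_i·m_(i+1) = 6(Δ_i − Δ_(i-1)) read
  1·m_0 + 4·m_1 + 1·m_2 = 6(Δ_1 - Δ_0) = 18
Clamped end conditions give two more equations: 2h_0·m_0 + h_0·m_1 = 6(Δ_0 - g'(2)) = -36 and h_1·m_1 + 2h_1·m_2 = 6(g'(4) - Δ_1) = -6.
Solving: m_0 = -49/2, m_1 = 13, m_2 = -19/2.
On [3, 4], with g_1(x) = a_1 + b_1·(x - 3) + c_1·(x - 3)² + d_1·(x - 3)³: c_1 = m_1/2 = 13/2, d_1 = (m_2 - m_1)/(6h_1) = -15/4, b_1 = Δ_1 - h_1(2m_1 + m_2)/6 = -31/4.

-3.7500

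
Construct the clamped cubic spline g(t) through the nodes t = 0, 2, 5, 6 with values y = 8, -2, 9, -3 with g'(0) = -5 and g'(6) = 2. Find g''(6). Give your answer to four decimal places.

53.7949

With M_i denoting the second derivative at x_i, h_i = 2, 3, 1, and Δ_i = (y_(i+1) − y_i)/h_i = -5, 11/3, -12:
  2·M_0 + 10·M_1 + 3·M_2 = 6(Δ_1 - Δ_0) = 52
  3·M_1 + 8·M_2 + 1·M_3 = 6(Δ_2 - Δ_1) = -94
Clamped end conditions give two more equations: 2h_0·M_0 + h_0·M_1 = 6(Δ_0 - g'(0)) = 0 and h_2·M_2 + 2h_2·M_3 = 6(g'(6) - Δ_2) = 84.
Forward elimination and back-substitution give M_0 = -266/39, M_1 = 532/39, M_2 = -920/39, M_3 = 2098/39.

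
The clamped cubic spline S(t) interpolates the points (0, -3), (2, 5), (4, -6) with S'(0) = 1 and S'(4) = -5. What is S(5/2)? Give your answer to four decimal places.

3.7148

Let M_i = S''(x_i). Step sizes h_i = 2, 2; slopes of the chords Δ_i = (y_(i+1) - y_i)/h_i = 4, -11/2.
  2·M_0 + 8·M_1 + 2·M_2 = 6(Δ_1 - Δ_0) = -57
Clamped end conditions give two more equations: 2h_0·M_0 + h_0·M_1 = 6(Δ_0 - S'(0)) = 18 and h_1·M_1 + 2h_1·M_2 = 6(S'(4) - Δ_1) = 3.
Solving: M_0 = 81/8, M_1 = -45/4, M_2 = 51/8.
On [2, 4], S(t) = 5 - 1/8·(t - 2) - 45/8·(t - 2)² + 47/32·(t - 2)³.
With (t - 2) = 1/2: S(5/2) = 951/256.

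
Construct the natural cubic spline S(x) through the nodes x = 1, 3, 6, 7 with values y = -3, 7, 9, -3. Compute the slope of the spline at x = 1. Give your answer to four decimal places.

4.9061

Let M_i = S''(x_i). Step sizes h_i = 2, 3, 1; slopes of the chords Δ_i = (y_(i+1) - y_i)/h_i = 5, 2/3, -12.
  2·M_0 + 10·M_1 + 3·M_2 = 6(Δ_1 - Δ_0) = -26
  3·M_1 + 8·M_2 + 1·M_3 = 6(Δ_2 - Δ_1) = -76
Natural end conditions: M_0 = M_3 = 0.
Solving the tridiagonal system: M_0 = 0, M_1 = 20/71, M_2 = -682/71, M_3 = 0.
On [1, 3], S'(x) = b_0 + 2c_0·(x - 1) + 3d_0·(x - 1)² with b_0 = Δ_0 - h_0(2M_0 + M_1)/6 = 1045/213, c_0 = M_0/2 = 0, d_0 = (M_1 - M_0)/(6h_0) = 5/213. So S'(1) = 1045/213.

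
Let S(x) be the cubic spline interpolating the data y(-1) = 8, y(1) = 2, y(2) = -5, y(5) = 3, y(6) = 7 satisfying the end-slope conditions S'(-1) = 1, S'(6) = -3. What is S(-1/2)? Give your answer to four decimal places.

7.9943

Write M_i for S''(x_i). With h_i = 2, 1, 3, 1 and divided differences Δ_i = -3, -7, 8/3, 4, the continuity of S' gives the tridiagonal system
  2·M_0 + 6·M_1 + 1·M_2 = 6(Δ_1 - Δ_0) = -24
  1·M_1 + 8·M_2 + 3·M_3 = 6(Δ_2 - Δ_1) = 58
  3·M_2 + 8·M_3 + 1·M_4 = 6(Δ_3 - Δ_2) = 8
Clamped end conditions give two more equations: 2h_0·M_0 + h_0·M_1 = 6(Δ_0 - S'(-1)) = -24 and h_3·M_3 + 2h_3·M_4 = 6(S'(6) - Δ_3) = -42.
Solving: M_0 = -134/33, M_1 = -128/33, M_2 = 244/33, M_3 = 10/11, M_4 = -236/11.
On [-1, 1], S(x) = 8 + 1·(x + 1) - 67/33·(x + 1)² + 1/66·(x + 1)³.
With (x + 1) = 1/2: S(-1/2) = 1407/176.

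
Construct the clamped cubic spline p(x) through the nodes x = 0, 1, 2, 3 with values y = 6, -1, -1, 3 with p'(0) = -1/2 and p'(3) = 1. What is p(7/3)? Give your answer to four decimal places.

Put M_i = p'' at the i-th knot. Here h = (1, 1, 1) and Δ = (-7, 0, 4), so the interior equations h_(i-1)·M_(i-1) + 2(h_(i-1)+h_i)·M_i + h_i·M_(i+1) = 6(Δ_i − Δ_(i-1)) read
  1·M_0 + 4·M_1 + 1·M_2 = 6(Δ_1 - Δ_0) = 42
  1·M_1 + 4·M_2 + 1·M_3 = 6(Δ_2 - Δ_1) = 24
Clamped end conditions give two more equations: 2h_0·M_0 + h_0·M_1 = 6(Δ_0 - p'(0)) = -39 and h_2·M_2 + 2h_2·M_3 = 6(p'(3) - Δ_2) = -18.
Hence M_0 = -138/5, M_1 = 81/5, M_2 = 24/5, M_3 = -57/5.
On [2, 3], p(x) = -1 + 43/10·(x - 2) + 12/5·(x - 2)² - 27/10·(x - 2)³.
With (x - 2) = 1/3: p(7/3) = 3/5.

0.6000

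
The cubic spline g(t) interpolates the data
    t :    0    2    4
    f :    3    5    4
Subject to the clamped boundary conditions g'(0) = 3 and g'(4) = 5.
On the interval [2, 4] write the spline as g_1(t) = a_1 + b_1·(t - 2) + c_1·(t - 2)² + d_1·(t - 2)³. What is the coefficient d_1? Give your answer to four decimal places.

1.0938

With M_i denoting the second derivative at x_i, h_i = 2, 2, and Δ_i = (y_(i+1) − y_i)/h_i = 1, -1/2:
  2·M_0 + 8·M_1 + 2·M_2 = 6(Δ_1 - Δ_0) = -9
Clamped end conditions give two more equations: 2h_0·M_0 + h_0·M_1 = 6(Δ_0 - g'(0)) = -12 and h_1·M_1 + 2h_1·M_2 = 6(g'(4) - Δ_1) = 33.
Solving the tridiagonal system: M_0 = -11/8, M_1 = -13/4, M_2 = 79/8.
On [2, 4], with g_1(t) = a_1 + b_1·(t - 2) + c_1·(t - 2)² + d_1·(t - 2)³: c_1 = M_1/2 = -13/8, d_1 = (M_2 - M_1)/(6h_1) = 35/32, b_1 = Δ_1 - h_1(2M_1 + M_2)/6 = -13/8.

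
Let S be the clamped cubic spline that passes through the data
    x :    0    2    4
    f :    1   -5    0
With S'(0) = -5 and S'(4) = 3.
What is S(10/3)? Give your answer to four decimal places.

-2.1667

With M_i denoting the second derivative at x_i, h_i = 2, 2, and Δ_i = (y_(i+1) − y_i)/h_i = -3, 5/2:
  2·M_0 + 8·M_1 + 2·M_2 = 6(Δ_1 - Δ_0) = 33
Clamped end conditions give two more equations: 2h_0·M_0 + h_0·M_1 = 6(Δ_0 - S'(0)) = 12 and h_1·M_1 + 2h_1·M_2 = 6(S'(4) - Δ_1) = 3.
Solving the tridiagonal system: M_0 = 7/8, M_1 = 17/4, M_2 = -11/8.
On [2, 4], S(x) = -5 + 1/8·(x - 2) + 17/8·(x - 2)² - 15/32·(x - 2)³.
With (x - 2) = 4/3: S(10/3) = -13/6.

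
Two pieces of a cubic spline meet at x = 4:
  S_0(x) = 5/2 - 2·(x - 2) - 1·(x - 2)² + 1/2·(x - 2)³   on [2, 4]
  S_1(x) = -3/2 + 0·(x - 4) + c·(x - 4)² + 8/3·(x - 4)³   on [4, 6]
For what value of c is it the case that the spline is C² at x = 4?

S_0''(x) = -2 + 3·(x - 2), so S_0''(4) = 4. On the right, S_1''(4) = 2c, so c = 2.

2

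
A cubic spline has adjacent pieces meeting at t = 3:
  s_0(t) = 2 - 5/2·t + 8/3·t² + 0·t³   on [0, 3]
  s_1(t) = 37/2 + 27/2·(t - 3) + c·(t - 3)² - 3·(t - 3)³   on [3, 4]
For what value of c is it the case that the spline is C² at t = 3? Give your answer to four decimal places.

s_0''(t) = 16/3 + 0·t, so s_0''(3) = 16/3. On the right, s_1''(3) = 2c, so c = 8/3.

2.6667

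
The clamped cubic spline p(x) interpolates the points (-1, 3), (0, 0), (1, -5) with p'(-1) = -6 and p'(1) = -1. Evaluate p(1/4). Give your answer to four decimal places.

Let m_i = p''(x_i). Step sizes h_i = 1, 1; slopes of the chords Δ_i = (y_(i+1) - y_i)/h_i = -3, -5.
  1·m_0 + 4·m_1 + 1·m_2 = 6(Δ_1 - Δ_0) = -12
Clamped end conditions give two more equations: 2h_0·m_0 + h_0·m_1 = 6(Δ_0 - p'(-1)) = 18 and h_1·m_1 + 2h_1·m_2 = 6(p'(1) - Δ_1) = 24.
Forward elimination and back-substitution give m_0 = 29/2, m_1 = -11, m_2 = 35/2.
On [0, 1], p(x) = 0 - 17/4·x - 11/2·x² + 19/4·x³.
With x = 1/4: p(1/4) = -341/256.

-1.3320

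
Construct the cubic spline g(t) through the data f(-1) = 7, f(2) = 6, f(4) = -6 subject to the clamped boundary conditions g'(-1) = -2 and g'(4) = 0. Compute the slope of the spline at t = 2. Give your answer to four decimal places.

With M_i denoting the second derivative at x_i, h_i = 3, 2, and Δ_i = (y_(i+1) − y_i)/h_i = -1/3, -6:
  3·M_0 + 10·M_1 + 2·M_2 = 6(Δ_1 - Δ_0) = -34
Clamped end conditions give two more equations: 2h_0·M_0 + h_0·M_1 = 6(Δ_0 - g'(-1)) = 10 and h_1·M_1 + 2h_1·M_2 = 6(g'(4) - Δ_1) = 36.
Solving the tridiagonal system: M_0 = 82/15, M_1 = -38/5, M_2 = 64/5.
On [2, 4], g'(t) = b_1 + 2c_1·(t - 2) + 3d_1·(t - 2)² with b_1 = Δ_1 - h_1(2M_1 + M_2)/6 = -26/5, c_1 = M_1/2 = -19/5, d_1 = (M_2 - M_1)/(6h_1) = 17/10. So g'(2) = -26/5.

-5.2000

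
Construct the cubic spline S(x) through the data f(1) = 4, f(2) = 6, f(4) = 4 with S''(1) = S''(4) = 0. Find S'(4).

-2

Let M_i = S''(x_i). Step sizes h_i = 1, 2; slopes of the chords Δ_i = (y_(i+1) - y_i)/h_i = 2, -1.
  1·M_0 + 6·M_1 + 2·M_2 = 6(Δ_1 - Δ_0) = -18
Natural end conditions: M_0 = M_2 = 0.
Forward elimination and back-substitution give M_0 = 0, M_1 = -3, M_2 = 0.
On [2, 4], S'(x) = b_1 + 2c_1·(x - 2) + 3d_1·(x - 2)² with b_1 = Δ_1 - h_1(2M_1 + M_2)/6 = 1, c_1 = M_1/2 = -3/2, d_1 = (M_2 - M_1)/(6h_1) = 1/4. So S'(4) = -2.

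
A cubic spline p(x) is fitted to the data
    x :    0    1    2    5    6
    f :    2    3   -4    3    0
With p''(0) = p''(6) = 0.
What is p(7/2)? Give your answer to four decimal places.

With σ_i denoting the second derivative at x_i, h_i = 1, 1, 3, 1, and Δ_i = (y_(i+1) − y_i)/h_i = 1, -7, 7/3, -3:
  1·σ_0 + 4·σ_1 + 1·σ_2 = 6(Δ_1 - Δ_0) = -48
  1·σ_1 + 8·σ_2 + 3·σ_3 = 6(Δ_2 - Δ_1) = 56
  3·σ_2 + 8·σ_3 + 1·σ_4 = 6(Δ_3 - Δ_2) = -32
Natural end conditions: σ_0 = σ_4 = 0.
Forward elimination and back-substitution give σ_0 = 0, σ_1 = -796/53, σ_2 = 640/53, σ_3 = -452/53, σ_4 = 0.
On [2, 5], p(x) = -4 - 871/159·(x - 2) + 320/53·(x - 2)² - 182/159·(x - 2)³.
With (x - 2) = 3/2: p(7/2) = -529/212.

-2.4953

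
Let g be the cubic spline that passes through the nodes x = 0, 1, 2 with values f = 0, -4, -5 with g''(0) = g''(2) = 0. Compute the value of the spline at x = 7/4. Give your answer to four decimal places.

-4.9258

Put M_i = g'' at the i-th knot. Here h = (1, 1) and Δ = (-4, -1), so the interior equations h_(i-1)·M_(i-1) + 2(h_(i-1)+h_i)·M_i + h_i·M_(i+1) = 6(Δ_i − Δ_(i-1)) read
  1·M_0 + 4·M_1 + 1·M_2 = 6(Δ_1 - Δ_0) = 18
Natural end conditions: M_0 = M_2 = 0.
Hence M_0 = 0, M_1 = 9/2, M_2 = 0.
On [1, 2], g(x) = -4 - 5/2·(x - 1) + 9/4·(x - 1)² - 3/4·(x - 1)³.
With (x - 1) = 3/4: g(7/4) = -1261/256.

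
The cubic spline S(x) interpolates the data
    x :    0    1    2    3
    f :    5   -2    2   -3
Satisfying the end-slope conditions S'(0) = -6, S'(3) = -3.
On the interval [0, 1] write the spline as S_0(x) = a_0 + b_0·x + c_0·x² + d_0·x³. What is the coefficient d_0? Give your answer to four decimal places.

Put M_i = S'' at the i-th knot. Here h = (1, 1, 1) and Δ = (-7, 4, -5), so the interior equations h_(i-1)·M_(i-1) + 2(h_(i-1)+h_i)·M_i + h_i·M_(i+1) = 6(Δ_i − Δ_(i-1)) read
  1·M_0 + 4·M_1 + 1·M_2 = 6(Δ_1 - Δ_0) = 66
  1·M_1 + 4·M_2 + 1·M_3 = 6(Δ_2 - Δ_1) = -54
Clamped end conditions give two more equations: 2h_0·M_0 + h_0·M_1 = 6(Δ_0 - S'(0)) = -6 and h_2·M_2 + 2h_2·M_3 = 6(S'(3) - Δ_2) = 12.
Solving the tridiagonal system: M_0 = -82/5, M_1 = 134/5, M_2 = -124/5, M_3 = 92/5.
On [0, 1], with S_0(x) = a_0 + b_0·x + c_0·x² + d_0·x³: c_0 = M_0/2 = -41/5, d_0 = (M_1 - M_0)/(6h_0) = 36/5, b_0 = Δ_0 - h_0(2M_0 + M_1)/6 = -6.

7.2000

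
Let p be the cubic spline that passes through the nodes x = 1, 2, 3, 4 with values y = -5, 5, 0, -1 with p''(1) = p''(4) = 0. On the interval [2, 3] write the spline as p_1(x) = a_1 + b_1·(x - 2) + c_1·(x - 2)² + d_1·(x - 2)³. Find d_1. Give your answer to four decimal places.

Write m_i for p''(x_i). With h_i = 1, 1, 1 and divided differences Δ_i = 10, -5, -1, the continuity of p' gives the tridiagonal system
  1·m_0 + 4·m_1 + 1·m_2 = 6(Δ_1 - Δ_0) = -90
  1·m_1 + 4·m_2 + 1·m_3 = 6(Δ_2 - Δ_1) = 24
Natural end conditions: m_0 = m_3 = 0.
Solving the tridiagonal system: m_0 = 0, m_1 = -128/5, m_2 = 62/5, m_3 = 0.
On [2, 3], with p_1(x) = a_1 + b_1·(x - 2) + c_1·(x - 2)² + d_1·(x - 2)³: c_1 = m_1/2 = -64/5, d_1 = (m_2 - m_1)/(6h_1) = 19/3, b_1 = Δ_1 - h_1(2m_1 + m_2)/6 = 22/15.

6.3333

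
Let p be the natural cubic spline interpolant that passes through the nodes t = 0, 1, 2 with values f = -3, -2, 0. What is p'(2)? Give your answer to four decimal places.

Write M_i for p''(x_i). With h_i = 1, 1 and divided differences Δ_i = 1, 2, the continuity of p' gives the tridiagonal system
  1·M_0 + 4·M_1 + 1·M_2 = 6(Δ_1 - Δ_0) = 6
Natural end conditions: M_0 = M_2 = 0.
Solving: M_0 = 0, M_1 = 3/2, M_2 = 0.
On [1, 2], p'(t) = b_1 + 2c_1·(t - 1) + 3d_1·(t - 1)² with b_1 = Δ_1 - h_1(2M_1 + M_2)/6 = 3/2, c_1 = M_1/2 = 3/4, d_1 = (M_2 - M_1)/(6h_1) = -1/4. So p'(2) = 9/4.

2.2500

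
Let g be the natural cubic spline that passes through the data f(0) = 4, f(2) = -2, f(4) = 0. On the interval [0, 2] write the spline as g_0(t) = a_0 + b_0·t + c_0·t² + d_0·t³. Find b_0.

-4

Let σ_i = g''(x_i). Step sizes h_i = 2, 2; slopes of the chords Δ_i = (y_(i+1) - y_i)/h_i = -3, 1.
  2·σ_0 + 8·σ_1 + 2·σ_2 = 6(Δ_1 - Δ_0) = 24
Natural end conditions: σ_0 = σ_2 = 0.
Forward elimination and back-substitution give σ_0 = 0, σ_1 = 3, σ_2 = 0.
On [0, 2], with g_0(t) = a_0 + b_0·t + c_0·t² + d_0·t³: c_0 = σ_0/2 = 0, d_0 = (σ_1 - σ_0)/(6h_0) = 1/4, b_0 = Δ_0 - h_0(2σ_0 + σ_1)/6 = -4.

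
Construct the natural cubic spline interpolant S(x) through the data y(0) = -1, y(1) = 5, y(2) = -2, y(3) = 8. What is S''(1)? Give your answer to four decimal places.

Let M_i = S''(x_i). Step sizes h_i = 1, 1, 1; slopes of the chords Δ_i = (y_(i+1) - y_i)/h_i = 6, -7, 10.
  1·M_0 + 4·M_1 + 1·M_2 = 6(Δ_1 - Δ_0) = -78
  1·M_1 + 4·M_2 + 1·M_3 = 6(Δ_2 - Δ_1) = 102
Natural end conditions: M_0 = M_3 = 0.
Forward elimination and back-substitution give M_0 = 0, M_1 = -138/5, M_2 = 162/5, M_3 = 0.

-27.6000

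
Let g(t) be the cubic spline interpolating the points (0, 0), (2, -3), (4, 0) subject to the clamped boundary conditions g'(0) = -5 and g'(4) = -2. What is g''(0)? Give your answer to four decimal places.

Write σ_i for g''(x_i). With h_i = 2, 2 and divided differences Δ_i = -3/2, 3/2, the continuity of g' gives the tridiagonal system
  2·σ_0 + 8·σ_1 + 2·σ_2 = 6(Δ_1 - Δ_0) = 18
Clamped end conditions give two more equations: 2h_0·σ_0 + h_0·σ_1 = 6(Δ_0 - g'(0)) = 21 and h_1·σ_1 + 2h_1·σ_2 = 6(g'(4) - Δ_1) = -21.
Forward elimination and back-substitution give σ_0 = 15/4, σ_1 = 3, σ_2 = -27/4.

3.7500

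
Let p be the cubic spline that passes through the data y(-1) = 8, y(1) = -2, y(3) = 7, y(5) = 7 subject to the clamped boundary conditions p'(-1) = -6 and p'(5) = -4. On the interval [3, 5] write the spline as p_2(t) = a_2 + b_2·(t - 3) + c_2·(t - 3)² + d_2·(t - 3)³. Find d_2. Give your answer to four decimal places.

0.0917

Write M_i for p''(x_i). With h_i = 2, 2, 2 and divided differences Δ_i = -5, 9/2, 0, the continuity of p' gives the tridiagonal system
  2·M_0 + 8·M_1 + 2·M_2 = 6(Δ_1 - Δ_0) = 57
  2·M_1 + 8·M_2 + 2·M_3 = 6(Δ_2 - Δ_1) = -27
Clamped end conditions give two more equations: 2h_0·M_0 + h_0·M_1 = 6(Δ_0 - p'(-1)) = 6 and h_2·M_2 + 2h_2·M_3 = 6(p'(5) - Δ_2) = -24.
Hence M_0 = -91/30, M_1 = 136/15, M_2 = -71/15, M_3 = -109/30.
On [3, 5], with p_2(t) = a_2 + b_2·(t - 3) + c_2·(t - 3)² + d_2·(t - 3)³: c_2 = M_2/2 = -71/30, d_2 = (M_3 - M_2)/(6h_2) = 11/120, b_2 = Δ_2 - h_2(2M_2 + M_3)/6 = 131/30.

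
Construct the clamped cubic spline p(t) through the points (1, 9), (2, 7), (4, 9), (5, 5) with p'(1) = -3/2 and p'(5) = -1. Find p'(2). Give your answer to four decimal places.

-0.4857

Let M_i = p''(x_i). Step sizes h_i = 1, 2, 1; slopes of the chords Δ_i = (y_(i+1) - y_i)/h_i = -2, 1, -4.
  1·M_0 + 6·M_1 + 2·M_2 = 6(Δ_1 - Δ_0) = 18
  2·M_1 + 6·M_2 + 1·M_3 = 6(Δ_2 - Δ_1) = -30
Clamped end conditions give two more equations: 2h_0·M_0 + h_0·M_1 = 6(Δ_0 - p'(1)) = -3 and h_2·M_2 + 2h_2·M_3 = 6(p'(5) - Δ_2) = 18.
Solving: M_0 = -176/35, M_1 = 247/35, M_2 = -338/35, M_3 = 484/35.
On [2, 4], p'(t) = b_1 + 2c_1·(t - 2) + 3d_1·(t - 2)² with b_1 = Δ_1 - h_1(2M_1 + M_2)/6 = -17/35, c_1 = M_1/2 = 247/70, d_1 = (M_2 - M_1)/(6h_1) = -39/28. So p'(2) = -17/35.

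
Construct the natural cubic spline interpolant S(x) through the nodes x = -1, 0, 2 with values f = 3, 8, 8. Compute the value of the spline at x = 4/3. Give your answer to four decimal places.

8.9877

Write m_i for S''(x_i). With h_i = 1, 2 and divided differences Δ_i = 5, 0, the continuity of S' gives the tridiagonal system
  1·m_0 + 6·m_1 + 2·m_2 = 6(Δ_1 - Δ_0) = -30
Natural end conditions: m_0 = m_2 = 0.
Forward elimination and back-substitution give m_0 = 0, m_1 = -5, m_2 = 0.
On [0, 2], S(x) = 8 + 10/3·x - 5/2·x² + 5/12·x³.
With x = 4/3: S(4/3) = 728/81.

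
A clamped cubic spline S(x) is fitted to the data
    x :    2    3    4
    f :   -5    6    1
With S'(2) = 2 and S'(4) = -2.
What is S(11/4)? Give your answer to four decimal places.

3.7422

Put M_i = S'' at the i-th knot. Here h = (1, 1) and Δ = (11, -5), so the interior equations h_(i-1)·M_(i-1) + 2(h_(i-1)+h_i)·M_i + h_i·M_(i+1) = 6(Δ_i − Δ_(i-1)) read
  1·M_0 + 4·M_1 + 1·M_2 = 6(Δ_1 - Δ_0) = -96
Clamped end conditions give two more equations: 2h_0·M_0 + h_0·M_1 = 6(Δ_0 - S'(2)) = 54 and h_1·M_1 + 2h_1·M_2 = 6(S'(4) - Δ_1) = 18.
Forward elimination and back-substitution give M_0 = 49, M_1 = -44, M_2 = 31.
On [2, 3], S(x) = -5 + 2·(x - 2) + 49/2·(x - 2)² - 31/2·(x - 2)³.
With (x - 2) = 3/4: S(11/4) = 479/128.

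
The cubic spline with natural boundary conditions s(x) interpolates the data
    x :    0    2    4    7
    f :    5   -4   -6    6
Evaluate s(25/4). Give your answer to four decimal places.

With σ_i denoting the second derivative at x_i, h_i = 2, 2, 3, and Δ_i = (y_(i+1) − y_i)/h_i = -9/2, -1, 4:
  2·σ_0 + 8·σ_1 + 2·σ_2 = 6(Δ_1 - Δ_0) = 21
  2·σ_1 + 10·σ_2 + 3·σ_3 = 6(Δ_2 - Δ_1) = 30
Natural end conditions: σ_0 = σ_3 = 0.
Forward elimination and back-substitution give σ_0 = 0, σ_1 = 75/38, σ_2 = 99/38, σ_3 = 0.
On [4, 7], s(x) = -6 + 53/38·(x - 4) + 99/76·(x - 4)² - 11/76·(x - 4)³.
With (x - 4) = 9/4: s(25/4) = 10137/4864.

2.0841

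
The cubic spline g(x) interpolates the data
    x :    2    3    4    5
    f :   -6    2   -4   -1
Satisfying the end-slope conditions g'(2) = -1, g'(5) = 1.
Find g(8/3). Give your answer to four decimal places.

-0.5235

Let m_i = g''(x_i). Step sizes h_i = 1, 1, 1; slopes of the chords Δ_i = (y_(i+1) - y_i)/h_i = 8, -6, 3.
  1·m_0 + 4·m_1 + 1·m_2 = 6(Δ_1 - Δ_0) = -84
  1·m_1 + 4·m_2 + 1·m_3 = 6(Δ_2 - Δ_1) = 54
Clamped end conditions give two more equations: 2h_0·m_0 + h_0·m_1 = 6(Δ_0 - g'(2)) = 54 and h_2·m_2 + 2h_2·m_3 = 6(g'(5) - Δ_2) = -12.
Hence m_0 = 704/15, m_1 = -598/15, m_2 = 428/15, m_3 = -304/15.
On [2, 3], g(x) = -6 - 1·(x - 2) + 352/15·(x - 2)² - 217/15·(x - 2)³.
With (x - 2) = 2/3: g(8/3) = -212/405.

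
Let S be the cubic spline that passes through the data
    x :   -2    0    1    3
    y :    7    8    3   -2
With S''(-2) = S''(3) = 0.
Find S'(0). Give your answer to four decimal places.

-3.5571

Write σ_i for S''(x_i). With h_i = 2, 1, 2 and divided differences Δ_i = 1/2, -5, -5/2, the continuity of S' gives the tridiagonal system
  2·σ_0 + 6·σ_1 + 1·σ_2 = 6(Δ_1 - Δ_0) = -33
  1·σ_1 + 6·σ_2 + 2·σ_3 = 6(Δ_2 - Δ_1) = 15
Natural end conditions: σ_0 = σ_3 = 0.
Hence σ_0 = 0, σ_1 = -213/35, σ_2 = 123/35, σ_3 = 0.
On [0, 1], S'(x) = b_1 + 2c_1·x + 3d_1·x² with b_1 = Δ_1 - h_1(2σ_1 + σ_2)/6 = -249/70, c_1 = σ_1/2 = -213/70, d_1 = (σ_2 - σ_1)/(6h_1) = 8/5. So S'(0) = -249/70.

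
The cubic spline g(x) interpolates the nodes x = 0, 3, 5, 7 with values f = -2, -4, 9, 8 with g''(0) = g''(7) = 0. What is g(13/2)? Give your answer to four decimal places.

9.2903

Write m_i for g''(x_i). With h_i = 3, 2, 2 and divided differences Δ_i = -2/3, 13/2, -1/2, the continuity of g' gives the tridiagonal system
  3·m_0 + 10·m_1 + 2·m_2 = 6(Δ_1 - Δ_0) = 43
  2·m_1 + 8·m_2 + 2·m_3 = 6(Δ_2 - Δ_1) = -42
Natural end conditions: m_0 = m_3 = 0.
Solving the tridiagonal system: m_0 = 0, m_1 = 107/19, m_2 = -253/38, m_3 = 0.
On [5, 7], g(x) = 9 + 449/114·(x - 5) - 253/76·(x - 5)² + 253/456·(x - 5)³.
With (x - 5) = 3/2: g(13/2) = 11297/1216.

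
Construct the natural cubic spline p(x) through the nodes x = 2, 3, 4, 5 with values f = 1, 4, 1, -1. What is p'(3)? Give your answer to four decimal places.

-0.3333

Let σ_i = p''(x_i). Step sizes h_i = 1, 1, 1; slopes of the chords Δ_i = (y_(i+1) - y_i)/h_i = 3, -3, -2.
  1·σ_0 + 4·σ_1 + 1·σ_2 = 6(Δ_1 - Δ_0) = -36
  1·σ_1 + 4·σ_2 + 1·σ_3 = 6(Δ_2 - Δ_1) = 6
Natural end conditions: σ_0 = σ_3 = 0.
Solving: σ_0 = 0, σ_1 = -10, σ_2 = 4, σ_3 = 0.
On [3, 4], p'(x) = b_1 + 2c_1·(x - 3) + 3d_1·(x - 3)² with b_1 = Δ_1 - h_1(2σ_1 + σ_2)/6 = -1/3, c_1 = σ_1/2 = -5, d_1 = (σ_2 - σ_1)/(6h_1) = 7/3. So p'(3) = -1/3.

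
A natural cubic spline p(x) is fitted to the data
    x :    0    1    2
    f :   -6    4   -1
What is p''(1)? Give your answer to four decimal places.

Put σ_i = p'' at the i-th knot. Here h = (1, 1) and Δ = (10, -5), so the interior equations h_(i-1)·σ_(i-1) + 2(h_(i-1)+h_i)·σ_i + h_i·σ_(i+1) = 6(Δ_i − Δ_(i-1)) read
  1·σ_0 + 4·σ_1 + 1·σ_2 = 6(Δ_1 - Δ_0) = -90
Natural end conditions: σ_0 = σ_2 = 0.
Hence σ_0 = 0, σ_1 = -45/2, σ_2 = 0.

-22.5000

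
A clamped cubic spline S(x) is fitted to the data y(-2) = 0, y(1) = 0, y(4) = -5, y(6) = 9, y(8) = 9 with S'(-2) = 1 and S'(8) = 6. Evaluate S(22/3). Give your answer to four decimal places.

With M_i denoting the second derivative at x_i, h_i = 3, 3, 2, 2, and Δ_i = (y_(i+1) − y_i)/h_i = 0, -5/3, 7, 0:
  3·M_0 + 12·M_1 + 3·M_2 = 6(Δ_1 - Δ_0) = -10
  3·M_1 + 10·M_2 + 2·M_3 = 6(Δ_2 - Δ_1) = 52
  2·M_2 + 8·M_3 + 2·M_4 = 6(Δ_3 - Δ_2) = -42
Clamped end conditions give two more equations: 2h_0·M_0 + h_0·M_1 = 6(Δ_0 - S'(-2)) = -6 and h_3·M_3 + 2h_3·M_4 = 6(S'(8) - Δ_3) = 36.
Hence M_0 = 109/210, M_1 = -319/105, M_2 = 83/10, M_3 = -383/35, M_4 = 1013/70.
On [6, 8], S(x) = 9 + 173/70·(x - 6) - 383/70·(x - 6)² + 593/280·(x - 6)³.
With (x - 6) = 4/3: S(22/3) = 7171/945.

7.5884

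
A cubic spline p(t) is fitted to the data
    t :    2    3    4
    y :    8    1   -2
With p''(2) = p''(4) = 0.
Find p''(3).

6

Write σ_i for p''(x_i). With h_i = 1, 1 and divided differences Δ_i = -7, -3, the continuity of p' gives the tridiagonal system
  1·σ_0 + 4·σ_1 + 1·σ_2 = 6(Δ_1 - Δ_0) = 24
Natural end conditions: σ_0 = σ_2 = 0.
Forward elimination and back-substitution give σ_0 = 0, σ_1 = 6, σ_2 = 0.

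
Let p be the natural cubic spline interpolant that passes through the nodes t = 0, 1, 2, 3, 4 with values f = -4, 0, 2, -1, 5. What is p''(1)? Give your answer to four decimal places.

-0.1071

Put M_i = p'' at the i-th knot. Here h = (1, 1, 1, 1) and Δ = (4, 2, -3, 6), so the interior equations h_(i-1)·M_(i-1) + 2(h_(i-1)+h_i)·M_i + h_i·M_(i+1) = 6(Δ_i − Δ_(i-1)) read
  1·M_0 + 4·M_1 + 1·M_2 = 6(Δ_1 - Δ_0) = -12
  1·M_1 + 4·M_2 + 1·M_3 = 6(Δ_2 - Δ_1) = -30
  1·M_2 + 4·M_3 + 1·M_4 = 6(Δ_3 - Δ_2) = 54
Natural end conditions: M_0 = M_4 = 0.
Forward elimination and back-substitution give M_0 = 0, M_1 = -3/28, M_2 = -81/7, M_3 = 459/28, M_4 = 0.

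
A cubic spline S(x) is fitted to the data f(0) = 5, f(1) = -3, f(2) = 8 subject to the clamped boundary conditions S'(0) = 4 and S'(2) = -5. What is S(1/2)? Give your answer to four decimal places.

1.1875

Put M_i = S'' at the i-th knot. Here h = (1, 1) and Δ = (-8, 11), so the interior equations h_(i-1)·M_(i-1) + 2(h_(i-1)+h_i)·M_i + h_i·M_(i+1) = 6(Δ_i − Δ_(i-1)) read
  1·M_0 + 4·M_1 + 1·M_2 = 6(Δ_1 - Δ_0) = 114
Clamped end conditions give two more equations: 2h_0·M_0 + h_0·M_1 = 6(Δ_0 - S'(0)) = -72 and h_1·M_1 + 2h_1·M_2 = 6(S'(2) - Δ_1) = -96.
Hence M_0 = -69, M_1 = 66, M_2 = -81.
On [0, 1], S(x) = 5 + 4·x - 69/2·x² + 45/2·x³.
With x = 1/2: S(1/2) = 19/16.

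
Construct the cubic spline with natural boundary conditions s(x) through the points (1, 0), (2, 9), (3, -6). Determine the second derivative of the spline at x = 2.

-36

Let M_i = s''(x_i). Step sizes h_i = 1, 1; slopes of the chords Δ_i = (y_(i+1) - y_i)/h_i = 9, -15.
  1·M_0 + 4·M_1 + 1·M_2 = 6(Δ_1 - Δ_0) = -144
Natural end conditions: M_0 = M_2 = 0.
Forward elimination and back-substitution give M_0 = 0, M_1 = -36, M_2 = 0.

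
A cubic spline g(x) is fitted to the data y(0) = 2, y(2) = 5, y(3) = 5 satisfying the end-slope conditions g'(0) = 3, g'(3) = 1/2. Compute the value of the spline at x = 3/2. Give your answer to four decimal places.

4.7891

Put m_i = g'' at the i-th knot. Here h = (2, 1) and Δ = (3/2, 0), so the interior equations h_(i-1)·m_(i-1) + 2(h_(i-1)+h_i)·m_i + h_i·m_(i+1) = 6(Δ_i − Δ_(i-1)) read
  2·m_0 + 6·m_1 + 1·m_2 = 6(Δ_1 - Δ_0) = -9
Clamped end conditions give two more equations: 2h_0·m_0 + h_0·m_1 = 6(Δ_0 - g'(0)) = -9 and h_1·m_1 + 2h_1·m_2 = 6(g'(3) - Δ_1) = 3.
Hence m_0 = -19/12, m_1 = -4/3, m_2 = 13/6.
On [0, 2], g(x) = 2 + 3·x - 19/24·x² + 1/48·x³.
With x = 3/2: g(3/2) = 613/128.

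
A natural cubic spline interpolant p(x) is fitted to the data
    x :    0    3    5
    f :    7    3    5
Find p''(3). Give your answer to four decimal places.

1.4000

Put σ_i = p'' at the i-th knot. Here h = (3, 2) and Δ = (-4/3, 1), so the interior equations h_(i-1)·σ_(i-1) + 2(h_(i-1)+h_i)·σ_i + h_i·σ_(i+1) = 6(Δ_i − Δ_(i-1)) read
  3·σ_0 + 10·σ_1 + 2·σ_2 = 6(Δ_1 - Δ_0) = 14
Natural end conditions: σ_0 = σ_2 = 0.
Solving the tridiagonal system: σ_0 = 0, σ_1 = 7/5, σ_2 = 0.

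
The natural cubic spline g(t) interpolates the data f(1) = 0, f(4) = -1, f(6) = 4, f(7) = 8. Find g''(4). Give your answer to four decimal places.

With M_i denoting the second derivative at x_i, h_i = 3, 2, 1, and Δ_i = (y_(i+1) − y_i)/h_i = -1/3, 5/2, 4:
  3·M_0 + 10·M_1 + 2·M_2 = 6(Δ_1 - Δ_0) = 17
  2·M_1 + 6·M_2 + 1·M_3 = 6(Δ_2 - Δ_1) = 9
Natural end conditions: M_0 = M_3 = 0.
Solving the tridiagonal system: M_0 = 0, M_1 = 3/2, M_2 = 1, M_3 = 0.

1.5000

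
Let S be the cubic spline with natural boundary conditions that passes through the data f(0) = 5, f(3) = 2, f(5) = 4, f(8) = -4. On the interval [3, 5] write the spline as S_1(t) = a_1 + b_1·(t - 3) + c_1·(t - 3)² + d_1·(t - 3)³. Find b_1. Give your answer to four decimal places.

0.7083

Put M_i = S'' at the i-th knot. Here h = (3, 2, 3) and Δ = (-1, 1, -8/3), so the interior equations h_(i-1)·M_(i-1) + 2(h_(i-1)+h_i)·M_i + h_i·M_(i+1) = 6(Δ_i − Δ_(i-1)) read
  3·M_0 + 10·M_1 + 2·M_2 = 6(Δ_1 - Δ_0) = 12
  2·M_1 + 10·M_2 + 3·M_3 = 6(Δ_2 - Δ_1) = -22
Natural end conditions: M_0 = M_3 = 0.
Solving the tridiagonal system: M_0 = 0, M_1 = 41/24, M_2 = -61/24, M_3 = 0.
On [3, 5], with S_1(t) = a_1 + b_1·(t - 3) + c_1·(t - 3)² + d_1·(t - 3)³: c_1 = M_1/2 = 41/48, d_1 = (M_2 - M_1)/(6h_1) = -17/48, b_1 = Δ_1 - h_1(2M_1 + M_2)/6 = 17/24.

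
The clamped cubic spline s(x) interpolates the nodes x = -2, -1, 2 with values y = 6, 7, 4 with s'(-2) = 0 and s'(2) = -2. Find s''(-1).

Let M_i = s''(x_i). Step sizes h_i = 1, 3; slopes of the chords Δ_i = (y_(i+1) - y_i)/h_i = 1, -1.
  1·M_0 + 8·M_1 + 3·M_2 = 6(Δ_1 - Δ_0) = -12
Clamped end conditions give two more equations: 2h_0·M_0 + h_0·M_1 = 6(Δ_0 - s'(-2)) = 6 and h_1·M_1 + 2h_1·M_2 = 6(s'(2) - Δ_1) = -6.
Hence M_0 = 4, M_1 = -2, M_2 = 0.

-2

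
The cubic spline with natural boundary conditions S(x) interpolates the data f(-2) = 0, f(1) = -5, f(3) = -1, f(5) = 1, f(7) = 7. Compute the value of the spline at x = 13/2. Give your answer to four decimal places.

With M_i denoting the second derivative at x_i, h_i = 3, 2, 2, 2, and Δ_i = (y_(i+1) − y_i)/h_i = -5/3, 2, 1, 3:
  3·M_0 + 10·M_1 + 2·M_2 = 6(Δ_1 - Δ_0) = 22
  2·M_1 + 8·M_2 + 2·M_3 = 6(Δ_2 - Δ_1) = -6
  2·M_2 + 8·M_3 + 2·M_4 = 6(Δ_3 - Δ_2) = 12
Natural end conditions: M_0 = M_4 = 0.
Hence M_0 = 0, M_1 = 183/71, M_2 = -134/71, M_3 = 140/71, M_4 = 0.
On [5, 7], S(x) = 1 + 359/213·(x - 5) + 70/71·(x - 5)² - 35/213·(x - 5)³.
With (x - 5) = 3/2: S(13/2) = 2949/568.

5.1919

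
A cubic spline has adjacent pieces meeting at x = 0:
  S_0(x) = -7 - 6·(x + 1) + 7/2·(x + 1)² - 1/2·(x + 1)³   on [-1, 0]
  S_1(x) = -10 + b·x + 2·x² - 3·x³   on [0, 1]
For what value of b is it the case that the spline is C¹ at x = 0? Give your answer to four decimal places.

S_0'(x) = -6 + 7·(x + 1) - 3/2·(x + 1)², so S_0'(0) = -1/2. On the right, S_1'(0) = b, so b = -1/2.

-0.5000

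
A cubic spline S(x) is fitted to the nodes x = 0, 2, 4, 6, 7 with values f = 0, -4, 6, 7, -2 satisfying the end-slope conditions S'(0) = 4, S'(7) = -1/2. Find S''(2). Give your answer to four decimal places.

Let m_i = S''(x_i). Step sizes h_i = 2, 2, 2, 1; slopes of the chords Δ_i = (y_(i+1) - y_i)/h_i = -2, 5, 1/2, -9.
  2·m_0 + 8·m_1 + 2·m_2 = 6(Δ_1 - Δ_0) = 42
  2·m_1 + 8·m_2 + 2·m_3 = 6(Δ_2 - Δ_1) = -27
  2·m_2 + 6·m_3 + 1·m_4 = 6(Δ_3 - Δ_2) = -57
Clamped end conditions give two more equations: 2h_0·m_0 + h_0·m_1 = 6(Δ_0 - S'(0)) = -36 and h_3·m_3 + 2h_3·m_4 = 6(S'(7) - Δ_3) = 51.
Forward elimination and back-substitution give m_0 = -2337/172, m_1 = 789/86, m_2 = -363/172, m_3 = -612/43, m_4 = 2805/86.

9.1744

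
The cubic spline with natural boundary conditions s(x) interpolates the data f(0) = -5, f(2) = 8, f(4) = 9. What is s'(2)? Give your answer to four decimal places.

3.5000

With M_i denoting the second derivative at x_i, h_i = 2, 2, and Δ_i = (y_(i+1) − y_i)/h_i = 13/2, 1/2:
  2·M_0 + 8·M_1 + 2·M_2 = 6(Δ_1 - Δ_0) = -36
Natural end conditions: M_0 = M_2 = 0.
Forward elimination and back-substitution give M_0 = 0, M_1 = -9/2, M_2 = 0.
On [2, 4], s'(x) = b_1 + 2c_1·(x - 2) + 3d_1·(x - 2)² with b_1 = Δ_1 - h_1(2M_1 + M_2)/6 = 7/2, c_1 = M_1/2 = -9/4, d_1 = (M_2 - M_1)/(6h_1) = 3/8. So s'(2) = 7/2.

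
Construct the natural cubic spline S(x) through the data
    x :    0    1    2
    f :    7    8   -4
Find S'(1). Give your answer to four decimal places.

Let M_i = S''(x_i). Step sizes h_i = 1, 1; slopes of the chords Δ_i = (y_(i+1) - y_i)/h_i = 1, -12.
  1·M_0 + 4·M_1 + 1·M_2 = 6(Δ_1 - Δ_0) = -78
Natural end conditions: M_0 = M_2 = 0.
Hence M_0 = 0, M_1 = -39/2, M_2 = 0.
On [1, 2], S'(x) = b_1 + 2c_1·(x - 1) + 3d_1·(x - 1)² with b_1 = Δ_1 - h_1(2M_1 + M_2)/6 = -11/2, c_1 = M_1/2 = -39/4, d_1 = (M_2 - M_1)/(6h_1) = 13/4. So S'(1) = -11/2.

-5.5000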